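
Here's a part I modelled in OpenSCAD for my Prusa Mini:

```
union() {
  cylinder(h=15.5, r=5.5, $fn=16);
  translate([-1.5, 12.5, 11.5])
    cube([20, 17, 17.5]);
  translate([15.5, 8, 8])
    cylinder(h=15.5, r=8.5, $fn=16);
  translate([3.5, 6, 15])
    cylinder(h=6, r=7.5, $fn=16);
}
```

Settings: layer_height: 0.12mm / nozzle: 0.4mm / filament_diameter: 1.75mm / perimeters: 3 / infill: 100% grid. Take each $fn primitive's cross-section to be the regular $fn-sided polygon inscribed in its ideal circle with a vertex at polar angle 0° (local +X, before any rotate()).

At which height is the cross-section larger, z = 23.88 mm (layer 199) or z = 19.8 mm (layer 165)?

layer 165 (z = 19.8 mm)

Layer 199 (z = 23.88): the cylinder is not intersected at this z (z outside [0, 15.5]); the cube at (-1.5, 12.5) is present — its section is the full 20×17 rectangle (area 340.00 mm²); the cylinder at (15.5, 8) is absent (z outside [8, 23.5]); the cylinder at (3.5, 6) does not reach this height (z outside [15, 21]); Combining (union): only the 20×17 cube at (-1.5, 12.5) is present, so the union is just that shape — area = 340.00 mm². So its area = 340.00 mm². Layer 165 (z = 19.8): the cylinder does not reach this height (z outside [0, 15.5]); the 20×17 cube at (-1.5, 12.5) contributes its full rectangle (area 340.00 mm²); the r=8.5 cylinder at (15.5, 8) contributes a regular 16-gon of circumradius 8.5 (area = (16/2)·8.500²·sin(360°/16) = 221.19 mm²); the r=7.5 cylinder at (3.5, 6) contributes a regular 16-gon of circumradius 7.5 (area = (16/2)·7.500²·sin(360°/16) = 172.21 mm²); Taking the union: the regions partially overlap — summed areas 733.40 mm² minus the doubly-counted overlap 59.91 mm² gives 673.49 mm² — area = 673.49 mm². So its area = 673.49 mm². Layer 165 is larger (673.49 vs 340.00 mm²).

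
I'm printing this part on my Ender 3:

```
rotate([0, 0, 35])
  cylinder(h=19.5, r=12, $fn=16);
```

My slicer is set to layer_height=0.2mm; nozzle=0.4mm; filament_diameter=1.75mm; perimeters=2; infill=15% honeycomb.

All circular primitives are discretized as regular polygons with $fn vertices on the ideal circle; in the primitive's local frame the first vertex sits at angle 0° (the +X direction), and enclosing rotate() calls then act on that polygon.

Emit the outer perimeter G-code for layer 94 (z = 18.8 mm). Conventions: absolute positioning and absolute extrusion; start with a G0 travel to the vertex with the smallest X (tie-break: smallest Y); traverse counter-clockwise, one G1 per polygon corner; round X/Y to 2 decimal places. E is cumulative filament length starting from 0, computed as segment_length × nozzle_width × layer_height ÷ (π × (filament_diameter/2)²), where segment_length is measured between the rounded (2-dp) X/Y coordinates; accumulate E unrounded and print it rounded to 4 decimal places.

At z = 18.8 mm: the r=12 cylinder contributes a regular 16-gon of circumradius 12; (rotated 35° about Z; rotation is an isometry so areas/perimeters/island counts are preserved). The outline is a single polygon with 16 vertices. Extrusion per mm of travel: 0.4 × 0.2 / (π × 0.875²) = 0.033260. Accumulating E over each segment gives final E = 2.4920.

G0 X-11.82 Y2.08 Z18.80
G1 X-11.72 Y-2.60 E0.1557
G1 X-9.83 Y-6.88 E0.3113
G1 X-6.45 Y-10.12 E0.4670
G1 X-2.08 Y-11.82 E0.6230
G1 X2.60 Y-11.72 E0.7787
G1 X6.88 Y-9.83 E0.9343
G1 X10.12 Y-6.45 E1.0900
G1 X11.82 Y-2.08 E1.2460
G1 X11.72 Y2.60 E1.4017
G1 X9.83 Y6.88 E1.5573
G1 X6.45 Y10.12 E1.7130
G1 X2.08 Y11.82 E1.8690
G1 X-2.60 Y11.72 E2.0247
G1 X-6.88 Y9.83 E2.1803
G1 X-10.12 Y6.45 E2.3360
G1 X-11.82 Y2.08 E2.4920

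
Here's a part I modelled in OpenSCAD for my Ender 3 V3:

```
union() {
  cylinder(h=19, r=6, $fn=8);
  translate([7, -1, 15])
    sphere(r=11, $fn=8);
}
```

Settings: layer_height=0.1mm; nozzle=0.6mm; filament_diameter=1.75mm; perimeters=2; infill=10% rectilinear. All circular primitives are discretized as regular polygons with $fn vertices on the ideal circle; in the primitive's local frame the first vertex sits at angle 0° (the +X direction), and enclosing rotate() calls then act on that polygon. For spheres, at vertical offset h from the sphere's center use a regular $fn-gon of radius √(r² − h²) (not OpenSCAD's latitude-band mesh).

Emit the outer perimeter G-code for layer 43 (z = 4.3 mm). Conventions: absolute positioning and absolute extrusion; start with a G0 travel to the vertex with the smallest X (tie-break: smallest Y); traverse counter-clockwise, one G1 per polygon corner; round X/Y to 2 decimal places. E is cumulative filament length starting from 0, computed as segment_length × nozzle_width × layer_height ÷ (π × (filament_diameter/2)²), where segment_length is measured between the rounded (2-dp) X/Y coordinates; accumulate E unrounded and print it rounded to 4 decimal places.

At z = 4.3 mm: the r=6 cylinder gives a regular 8-gon of circumradius 6 (constant along its height); the r=11 sphere at (7, -1) contributes a regular 8-gon of circumradius √(11²−10.7²) = 2.551; Combining (union): the regions partially overlap (shared area 2.60 mm²), so overlapping operands fuse into one piece — 1 connected region. The outline is a single polygon with 15 vertices. Extrusion per mm of travel: 0.6 × 0.1 / (π × 0.875²) = 0.024945. Accumulating E over each segment gives final E = 1.1186.

G0 X-6.00 Y0.00 Z4.30
G1 X-4.24 Y-4.24 E0.1145
G1 X0.00 Y-6.00 E0.2290
G1 X4.24 Y-4.24 E0.3436
G1 X5.02 Y-2.37 E0.3941
G1 X5.20 Y-2.80 E0.4057
G1 X7.00 Y-3.55 E0.4544
G1 X8.80 Y-2.80 E0.5030
G1 X9.55 Y-1.00 E0.5517
G1 X8.80 Y0.80 E0.6003
G1 X7.00 Y1.55 E0.6489
G1 X5.60 Y0.97 E0.6867
G1 X4.24 Y4.24 E0.7751
G1 X0.00 Y6.00 E0.8896
G1 X-4.24 Y4.24 E1.0041
G1 X-6.00 Y0.00 E1.1186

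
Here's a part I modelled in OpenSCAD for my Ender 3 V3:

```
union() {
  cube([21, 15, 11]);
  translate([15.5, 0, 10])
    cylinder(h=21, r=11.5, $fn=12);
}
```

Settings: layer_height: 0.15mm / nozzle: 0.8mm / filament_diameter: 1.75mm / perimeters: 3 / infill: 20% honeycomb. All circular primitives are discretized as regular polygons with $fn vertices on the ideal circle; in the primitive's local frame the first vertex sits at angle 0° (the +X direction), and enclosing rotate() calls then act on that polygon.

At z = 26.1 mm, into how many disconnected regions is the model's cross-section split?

At z = 26.1 mm: the cube does not reach this height (z outside [0, 11]); the cylinder at (15.5, 0): section is a regular 12-gon, circumradius r=11.5; Merging all regions: only the r=11.5 cylinder at (15.5, 0) is present, so the union is just that shape — 1 connected region. The result has 1 disconnected region.

1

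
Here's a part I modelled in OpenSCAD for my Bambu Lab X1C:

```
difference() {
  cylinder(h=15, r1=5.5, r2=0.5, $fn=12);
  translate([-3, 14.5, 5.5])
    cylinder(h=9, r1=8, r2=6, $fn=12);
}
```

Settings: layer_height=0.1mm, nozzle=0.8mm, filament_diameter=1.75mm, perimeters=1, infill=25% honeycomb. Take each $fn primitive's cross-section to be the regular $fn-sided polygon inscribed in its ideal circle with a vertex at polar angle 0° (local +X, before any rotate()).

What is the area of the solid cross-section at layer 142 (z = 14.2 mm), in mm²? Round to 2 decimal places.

1.76 mm²

At z = 14.2 mm: the cone: at t=0.947 of its height the radius interpolates to r₁+(r₂−r₁)t = 0.767, giving a regular 12-gon of that circumradius (area = (12/2)·0.767²·sin(360°/12) = 1.76 mm²); the cone at (-3, 14.5): at t=0.967 of its height the radius interpolates to r₁+(r₂−r₁)t = 6.067, giving a regular 12-gon of that circumradius (area = (12/2)·6.067²·sin(360°/12) = 110.41 mm²); Taking the first minus the rest: starting from the cone (1.76 mm²), the cone at (-3, 14.5) misses the remaining region (no effect) — area = 1.76 mm². Overall, the cross-section is a single solid region. Net area = 1.76 mm².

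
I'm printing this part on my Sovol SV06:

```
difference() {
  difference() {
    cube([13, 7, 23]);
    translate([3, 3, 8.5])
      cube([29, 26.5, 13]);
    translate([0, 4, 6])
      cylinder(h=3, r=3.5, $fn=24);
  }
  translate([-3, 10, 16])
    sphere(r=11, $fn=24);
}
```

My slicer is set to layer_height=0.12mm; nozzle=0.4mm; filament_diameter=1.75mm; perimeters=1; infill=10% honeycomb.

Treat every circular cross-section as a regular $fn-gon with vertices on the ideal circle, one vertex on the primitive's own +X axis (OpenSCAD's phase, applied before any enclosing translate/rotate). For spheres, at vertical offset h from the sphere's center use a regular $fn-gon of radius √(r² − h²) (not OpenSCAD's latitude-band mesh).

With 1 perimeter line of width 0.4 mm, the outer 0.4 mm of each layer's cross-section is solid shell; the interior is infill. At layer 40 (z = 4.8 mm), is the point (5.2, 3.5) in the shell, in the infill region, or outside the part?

At z = 4.8 mm: the cube is present — its section is the full 13×7 rectangle; the cube at (3, 3) is absent (z outside [8.5, 21.5]); the cylinder at (0, 4) does not reach this height (z outside [6, 9]); Taking the first minus the rest: none of the subtracted shapes is present at this height, so the 13×7 cube is unchanged — 1 connected region; the sphere at (-3, 10) is absent (|z−center|=11.200 > r=11); Taking the first minus the rest: none of the subtracted shapes is present at this height, so the result so far is unchanged — 1 connected region. Overall, the cross-section is a single solid region. The nearest boundary edge runs (0.00, 0.00)→(13.00, 0.00); distance from the point to it = 3.50 mm. The point is inside the cross-section and 3.50 mm from the nearest boundary — more than the 0.4 mm shell width (1 × 0.4), so it's in the infill interior.

infill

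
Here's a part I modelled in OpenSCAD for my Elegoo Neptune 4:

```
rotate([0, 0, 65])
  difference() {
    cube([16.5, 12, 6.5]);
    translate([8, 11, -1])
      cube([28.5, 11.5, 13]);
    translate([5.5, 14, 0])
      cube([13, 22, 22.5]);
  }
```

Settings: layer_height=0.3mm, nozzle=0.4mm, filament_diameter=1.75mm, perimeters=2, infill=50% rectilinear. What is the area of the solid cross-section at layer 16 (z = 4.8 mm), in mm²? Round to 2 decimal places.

At z = 4.8 mm: the cube is present — its section is the full 16.5×12 rectangle (area 198.00 mm²); the 28.5×11.5 cube at (8, 11) contributes its full rectangle (area 327.75 mm²); the cube at (5.5, 14) (footprint 13×22) is included at this height (area 286.00 mm²); After the difference (first − rest): starting from the 16.5×12 cube (198.00 mm²), the 28.5×11.5 cube at (8, 11) partially overlaps it — only the 8.50 mm² overlap (of its 327.75 mm²) is removed, clipping the outline; the 13×22 cube at (5.5, 14) misses the remaining region (no effect) — area = 189.50 mm²; (whole slice rotated 65° about Z — lengths, areas and connectivity unchanged). Overall, the cross-section is a single solid region. Net area = 189.50 mm².

189.50 mm²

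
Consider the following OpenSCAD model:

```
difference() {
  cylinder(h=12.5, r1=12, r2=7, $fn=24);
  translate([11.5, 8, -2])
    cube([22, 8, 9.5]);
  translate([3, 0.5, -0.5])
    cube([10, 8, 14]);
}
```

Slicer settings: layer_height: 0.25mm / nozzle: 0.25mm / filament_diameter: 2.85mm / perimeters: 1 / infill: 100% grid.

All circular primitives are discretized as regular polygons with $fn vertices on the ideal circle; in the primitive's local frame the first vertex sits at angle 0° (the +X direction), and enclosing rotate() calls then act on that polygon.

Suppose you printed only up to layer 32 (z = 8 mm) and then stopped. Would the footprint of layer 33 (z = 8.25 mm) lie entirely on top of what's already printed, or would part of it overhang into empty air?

entirely on top

Compare the two slices. At z = 8: the cone contributes a regular 24-gon of circumradius 8.800 (interpolated between r1=12 and r2=7 at t=0.640) (area = (24/2)·8.800²·sin(360°/24) = 240.52 mm²); the cube at (11.5, 8) does not reach this height (z outside [-2, 7.5]); the cube at (3, 0.5) is present — its section is the full 10×8 rectangle (area 80.00 mm²); After the difference (first − rest): starting from the cone (240.52 mm²), the 10×8 cube at (3, 0.5) partially overlaps it — only the 31.51 mm² overlap (of its 80.00 mm²) is removed, clipping the outline — area = 209.00 mm². At z = 8.25: the cone: at t=0.660 of its height the radius interpolates to r₁+(r₂−r₁)t = 8.700, giving a regular 24-gon of that circumradius (area = (24/2)·8.700²·sin(360°/24) = 235.08 mm²); the cube at (11.5, 8) is not intersected at this z (z outside [-2, 7.5]); the cube at (3, 0.5) (footprint 10×8) is included at this height (area 80.00 mm²); Taking the first minus the rest: starting from the cone (235.08 mm²), the 10×8 cube at (3, 0.5) partially overlaps it — only the 30.51 mm² overlap (of its 80.00 mm²) is removed, clipping the outline — area = 204.57 mm². Checking containment: the cross-section at z = 8.25 is a subset of the cross-section at z = 8.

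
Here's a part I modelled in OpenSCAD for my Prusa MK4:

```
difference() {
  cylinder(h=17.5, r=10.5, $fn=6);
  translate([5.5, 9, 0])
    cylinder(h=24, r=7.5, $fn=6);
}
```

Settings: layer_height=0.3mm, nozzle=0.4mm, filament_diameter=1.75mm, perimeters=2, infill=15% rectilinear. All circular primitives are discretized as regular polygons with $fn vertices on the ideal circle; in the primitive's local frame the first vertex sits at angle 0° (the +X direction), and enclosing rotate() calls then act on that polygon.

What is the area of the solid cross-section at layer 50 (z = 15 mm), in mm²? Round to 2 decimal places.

238.32 mm²

At z = 15 mm: the cylinder: section is a regular 6-gon, circumradius r=10.5 (area = (6/2)·10.500²·sin(360°/6) = 286.44 mm²); the r=7.5 cylinder at (5.5, 9) contributes a regular 6-gon of circumradius 7.5 (area = (6/2)·7.500²·sin(360°/6) = 146.14 mm²); Subtracting the remaining from the first: starting from the r=10.5 cylinder (286.44 mm²), the r=7.5 cylinder at (5.5, 9) partially overlaps it — only the 48.12 mm² overlap (of its 146.14 mm²) is removed, clipping the outline — area = 238.32 mm². Overall, the cross-section is a single solid region. Net area = 238.32 mm².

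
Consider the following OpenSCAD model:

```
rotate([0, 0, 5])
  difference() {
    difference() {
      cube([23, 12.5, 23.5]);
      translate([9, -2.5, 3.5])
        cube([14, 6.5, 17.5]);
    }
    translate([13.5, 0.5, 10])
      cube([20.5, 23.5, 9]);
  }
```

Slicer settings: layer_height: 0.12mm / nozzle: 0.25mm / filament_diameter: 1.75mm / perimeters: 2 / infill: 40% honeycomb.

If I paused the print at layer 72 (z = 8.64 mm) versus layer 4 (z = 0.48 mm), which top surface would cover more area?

Layer 72 (z = 8.64): the cube is present — its section is the full 23×12.5 rectangle (area 287.50 mm²); the cube at (9, -2.5) is present — its section is the full 14×6.5 rectangle (area 91.00 mm²); Subtracting the remaining from the first: starting from the 23×12.5 cube (287.50 mm²), the 14×6.5 cube at (9, -2.5) partially overlaps it — only the 56.00 mm² overlap (of its 91.00 mm²) is removed, clipping the outline — area = 231.50 mm²; the cube at (13.5, 0.5) is not intersected at this z (z outside [10, 19]); Taking the first minus the rest: none of the subtracted shapes is present at this height, so that combined region is unchanged — area = 231.50 mm²; (rotated 5° about Z; rotation is an isometry so areas/perimeters/island counts are preserved). So its area = 231.50 mm². Layer 4 (z = 0.48): the cube is present — its section is the full 23×12.5 rectangle (area 287.50 mm²); the cube at (9, -2.5) is not intersected at this z (z outside [3.5, 21]); Subtracting the remaining from the first: none of the subtracted shapes is present at this height, so the 23×12.5 cube is unchanged — area = 287.50 mm²; the cube at (13.5, 0.5) is absent (z outside [10, 19]); After the difference (first − rest): none of the subtracted shapes is present at this height, so the result so far is unchanged — area = 287.50 mm²; (whole slice rotated 5° about Z — lengths, areas and connectivity unchanged). So its area = 287.50 mm². Layer 4 is larger (287.50 vs 231.50 mm²).

layer 4 (z = 0.48 mm)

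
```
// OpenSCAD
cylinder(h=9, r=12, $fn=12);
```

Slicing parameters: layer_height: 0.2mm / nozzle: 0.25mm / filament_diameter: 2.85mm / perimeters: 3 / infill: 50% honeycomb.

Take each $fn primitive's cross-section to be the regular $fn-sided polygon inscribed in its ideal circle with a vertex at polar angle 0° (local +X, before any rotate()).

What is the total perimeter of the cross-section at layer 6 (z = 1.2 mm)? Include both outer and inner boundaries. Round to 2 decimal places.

At z = 1.2 mm: the r=12 cylinder gives a regular 12-gon of circumradius 12 (constant along its height) (perimeter = 2·12·12.000·sin(180°/12) = 74.54 mm). Overall, the cross-section is a single solid region. Total boundary length (outer) = 74.54 mm.

74.54 mm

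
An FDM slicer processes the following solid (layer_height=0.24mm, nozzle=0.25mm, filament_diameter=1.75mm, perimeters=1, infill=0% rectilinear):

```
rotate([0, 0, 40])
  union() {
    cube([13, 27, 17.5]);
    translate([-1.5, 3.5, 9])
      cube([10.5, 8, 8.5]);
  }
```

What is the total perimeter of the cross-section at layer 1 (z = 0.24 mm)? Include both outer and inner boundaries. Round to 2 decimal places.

At z = 0.24 mm: the 13×27 cube contributes its full rectangle (perimeter 80.00 mm); the cube at (-1.5, 3.5) does not reach this height (z outside [9, 17.5]); Combining (union): only the 13×27 cube is present, so the union is just that shape — boundary = 80.00 mm; (whole slice rotated 40° about Z — lengths, areas and connectivity unchanged). Overall, the cross-section is a single solid region. Total boundary length (outer) = 80.00 mm.

80.00 mm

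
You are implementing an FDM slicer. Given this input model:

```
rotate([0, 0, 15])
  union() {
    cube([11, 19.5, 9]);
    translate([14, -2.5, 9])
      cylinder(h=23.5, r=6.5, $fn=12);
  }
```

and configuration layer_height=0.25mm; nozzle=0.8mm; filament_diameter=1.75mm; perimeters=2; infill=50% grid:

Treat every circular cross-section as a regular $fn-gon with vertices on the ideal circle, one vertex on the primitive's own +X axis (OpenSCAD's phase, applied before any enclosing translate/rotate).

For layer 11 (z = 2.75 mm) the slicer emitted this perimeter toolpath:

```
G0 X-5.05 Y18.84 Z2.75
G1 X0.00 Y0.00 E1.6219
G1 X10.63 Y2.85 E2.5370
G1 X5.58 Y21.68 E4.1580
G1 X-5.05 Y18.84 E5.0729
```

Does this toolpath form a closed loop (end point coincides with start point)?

Start point (G0): (-5.05, 18.84). End point (last G1): the path returns to the start — closed.

yes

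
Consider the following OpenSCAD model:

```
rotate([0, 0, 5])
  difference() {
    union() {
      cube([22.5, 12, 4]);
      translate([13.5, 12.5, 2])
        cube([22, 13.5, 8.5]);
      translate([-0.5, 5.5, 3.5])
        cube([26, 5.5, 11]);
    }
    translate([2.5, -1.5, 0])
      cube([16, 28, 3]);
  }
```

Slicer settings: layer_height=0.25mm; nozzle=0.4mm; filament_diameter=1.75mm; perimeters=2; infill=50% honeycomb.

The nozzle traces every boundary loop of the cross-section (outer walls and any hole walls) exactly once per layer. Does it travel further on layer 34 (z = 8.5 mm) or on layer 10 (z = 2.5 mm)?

Layer 34 (z = 8.5): the cube is not intersected at this z (z outside [0, 4]); the 22×13.5 cube at (13.5, 12.5) contributes its full rectangle (perimeter 71.00 mm); the cube at (-0.5, 5.5) (footprint 26×5.5) is included at this height (perimeter 63.00 mm); Merging all regions: the 2 present regions are separate (no shared area or edge), so areas and boundary lengths simply add and each stays a separate island — boundary = 134.00 mm; the cube at (2.5, -1.5) is absent (z outside [0, 3]); Subtracting the remaining from the first: none of the subtracted shapes is present at this height, so that combined region is unchanged — boundary = 134.00 mm; (whole slice rotated 5° about Z — lengths, areas and connectivity unchanged). So its perimeter = 134.00 mm. Layer 10 (z = 2.5): the cube is present — its section is the full 22.5×12 rectangle (perimeter 69.00 mm); the cube at (13.5, 12.5) (footprint 22×13.5) is included at this height (perimeter 71.00 mm); the cube at (-0.5, 5.5) does not reach this height (z outside [3.5, 14.5]); Merging all regions: the 2 present regions are separate (no shared area or edge), so areas and boundary lengths simply add and each stays a separate island — boundary = 140.00 mm; the cube at (2.5, -1.5) is present — its section is the full 16×28 rectangle (perimeter 88.00 mm); Subtracting the remaining from the first: starting from that combined region, the 16×28 cube at (2.5, -1.5) partially overlaps it — only the 259.50 mm² overlap (of its 448.00 mm²) is removed, clipping the outline — boundary = 122.00 mm; (whole slice rotated 5° about Z — lengths, areas and connectivity unchanged). So its perimeter = 122.00 mm. Layer 34 is larger (134.00 vs 122.00 mm).

layer 34 (z = 8.5 mm)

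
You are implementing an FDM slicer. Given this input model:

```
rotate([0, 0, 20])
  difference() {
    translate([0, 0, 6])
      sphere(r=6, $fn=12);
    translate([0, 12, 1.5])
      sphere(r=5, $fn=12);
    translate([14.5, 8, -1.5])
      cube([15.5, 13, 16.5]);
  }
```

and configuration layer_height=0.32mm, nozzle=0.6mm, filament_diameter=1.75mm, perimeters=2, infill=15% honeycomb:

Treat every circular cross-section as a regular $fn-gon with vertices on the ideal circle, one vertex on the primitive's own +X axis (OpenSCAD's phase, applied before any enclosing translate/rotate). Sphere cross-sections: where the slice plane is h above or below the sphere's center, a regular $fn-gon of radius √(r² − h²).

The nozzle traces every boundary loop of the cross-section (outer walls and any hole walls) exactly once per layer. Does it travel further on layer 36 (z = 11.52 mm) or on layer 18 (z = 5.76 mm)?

Layer 36 (z = 11.52): the r=6 sphere contributes a regular 12-gon of circumradius √(6²−5.52²) = 2.352 (perimeter = 2·12·2.352·sin(180°/12) = 14.61 mm); the sphere at (0, 12) does not reach this height (|z−center|=10.020 > r=5); the cube at (14.5, 8) (footprint 15.5×13) is included at this height (perimeter 57.00 mm); After the difference (first − rest): starting from the r=6 sphere, the 15.5×13 cube at (14.5, 8) misses the remaining region (no effect) — boundary = 14.61 mm; (rotated 20° about Z; rotation is an isometry so areas/perimeters/island counts are preserved). So its perimeter = 14.61 mm. Layer 18 (z = 5.76): the r=6 sphere slices to a regular 12-gon of circumradius 5.995 (√(r²−h²) with h=0.24 from center) (perimeter = 2·12·5.995·sin(180°/12) = 37.24 mm); the r=5 sphere at (0, 12) contributes a regular 12-gon of circumradius √(5²−4.26²) = 2.618 (perimeter = 2·12·2.618·sin(180°/12) = 16.26 mm); the cube at (14.5, 8) (footprint 15.5×13) is included at this height (perimeter 57.00 mm); Subtracting the remaining from the first: starting from the r=6 sphere, the r=5 sphere at (0, 12) misses the remaining region (no effect); the 15.5×13 cube at (14.5, 8) misses the remaining region (no effect) — boundary = 37.24 mm; (rotated 20° about Z; rotation is an isometry so areas/perimeters/island counts are preserved). So its perimeter = 37.24 mm. Layer 18 is larger (37.24 vs 14.61 mm).

layer 18 (z = 5.76 mm)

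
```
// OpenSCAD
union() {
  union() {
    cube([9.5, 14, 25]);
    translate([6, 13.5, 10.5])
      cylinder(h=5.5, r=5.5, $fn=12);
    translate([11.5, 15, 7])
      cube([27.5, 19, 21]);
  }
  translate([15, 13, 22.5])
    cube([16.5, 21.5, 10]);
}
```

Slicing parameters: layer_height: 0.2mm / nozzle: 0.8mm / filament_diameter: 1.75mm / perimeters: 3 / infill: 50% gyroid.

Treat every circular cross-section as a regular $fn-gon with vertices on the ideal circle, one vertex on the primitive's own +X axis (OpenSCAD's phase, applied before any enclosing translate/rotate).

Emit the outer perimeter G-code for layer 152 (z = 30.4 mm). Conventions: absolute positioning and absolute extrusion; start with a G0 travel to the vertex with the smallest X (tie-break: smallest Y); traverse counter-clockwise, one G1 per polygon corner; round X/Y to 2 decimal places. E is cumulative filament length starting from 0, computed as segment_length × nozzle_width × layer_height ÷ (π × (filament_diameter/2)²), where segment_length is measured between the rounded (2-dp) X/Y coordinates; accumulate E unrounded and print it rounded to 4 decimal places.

G0 X15.00 Y13.00 Z30.40
G1 X31.50 Y13.00 E1.0976
G1 X31.50 Y34.50 E2.5278
G1 X15.00 Y34.50 E3.6254
G1 X15.00 Y13.00 E5.0555

At z = 30.4 mm: the cube is not intersected at this z (z outside [0, 25]); the cylinder at (6, 13.5) does not reach this height (z outside [10.5, 16]); the cube at (11.5, 15) is absent (z outside [7, 28]); Combining (union): nothing is present at this height; the 16.5×21.5 cube at (15, 13) contributes its full rectangle; Merging all regions: only the 16.5×21.5 cube at (15, 13) is present, so the union is just that shape — 1 connected region. The outline is a single polygon with 4 vertices. Extrusion per mm of travel: 0.8 × 0.2 / (π × 0.875²) = 0.066520. Accumulating E over each segment gives final E = 5.0555.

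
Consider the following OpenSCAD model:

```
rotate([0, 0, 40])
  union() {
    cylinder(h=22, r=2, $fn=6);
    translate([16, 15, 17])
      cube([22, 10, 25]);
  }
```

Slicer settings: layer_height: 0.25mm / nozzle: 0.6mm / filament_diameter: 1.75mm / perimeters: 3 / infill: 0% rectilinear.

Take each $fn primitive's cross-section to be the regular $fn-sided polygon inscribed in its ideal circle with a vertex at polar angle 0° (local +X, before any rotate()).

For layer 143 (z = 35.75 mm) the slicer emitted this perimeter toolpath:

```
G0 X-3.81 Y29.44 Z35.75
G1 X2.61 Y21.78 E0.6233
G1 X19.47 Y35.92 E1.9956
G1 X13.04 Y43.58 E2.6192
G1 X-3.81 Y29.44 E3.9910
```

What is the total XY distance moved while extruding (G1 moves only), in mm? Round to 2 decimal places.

64.00 mm

Sum the Euclidean lengths of each G1 segment: total = 64.00 mm.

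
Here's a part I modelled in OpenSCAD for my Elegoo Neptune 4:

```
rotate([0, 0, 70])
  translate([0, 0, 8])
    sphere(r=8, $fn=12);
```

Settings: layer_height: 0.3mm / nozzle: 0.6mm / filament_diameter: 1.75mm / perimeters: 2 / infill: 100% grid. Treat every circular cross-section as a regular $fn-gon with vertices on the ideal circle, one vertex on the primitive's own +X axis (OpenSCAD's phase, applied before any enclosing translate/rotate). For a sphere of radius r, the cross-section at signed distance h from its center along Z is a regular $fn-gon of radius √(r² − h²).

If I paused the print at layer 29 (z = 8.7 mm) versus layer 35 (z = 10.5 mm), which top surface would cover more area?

layer 29 (z = 8.7 mm)

Layer 29 (z = 8.7): the r=8 sphere slices to a regular 12-gon of circumradius 7.969 (√(r²−h²) with h=0.7 from center) (area = (12/2)·7.969²·sin(360°/12) = 190.53 mm²); (rotated 70° about Z; rotation is an isometry so areas/perimeters/island counts are preserved). So its area = 190.53 mm². Layer 35 (z = 10.5): the r=8 sphere contributes a regular 12-gon of circumradius √(8²−2.5²) = 7.599 (area = (12/2)·7.599²·sin(360°/12) = 173.25 mm²); (rotated 70° about Z; rotation is an isometry so areas/perimeters/island counts are preserved). So its area = 173.25 mm². Layer 29 is larger (190.53 vs 173.25 mm²).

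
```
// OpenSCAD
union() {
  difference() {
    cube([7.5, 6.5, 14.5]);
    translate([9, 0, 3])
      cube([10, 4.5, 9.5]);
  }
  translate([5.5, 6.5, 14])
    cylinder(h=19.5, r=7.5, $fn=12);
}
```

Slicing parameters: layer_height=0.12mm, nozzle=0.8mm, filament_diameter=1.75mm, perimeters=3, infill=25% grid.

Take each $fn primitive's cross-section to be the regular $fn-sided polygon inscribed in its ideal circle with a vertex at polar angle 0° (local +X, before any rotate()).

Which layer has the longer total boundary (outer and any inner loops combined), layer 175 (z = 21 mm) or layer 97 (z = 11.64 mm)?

layer 175 (z = 21 mm)

Layer 175 (z = 21): the cube is absent (z outside [0, 14.5]); the cube at (9, 0) is not intersected at this z (z outside [3, 12.5]); Subtracting the remaining from the first: the first operand is absent here, so nothing remains; the r=7.5 cylinder at (5.5, 6.5) gives a regular 12-gon of circumradius 7.5 (constant along its height) (perimeter = 2·12·7.500·sin(180°/12) = 46.59 mm); Merging all regions: only the r=7.5 cylinder at (5.5, 6.5) is present, so the union is just that shape — boundary = 46.59 mm. So its perimeter = 46.59 mm. Layer 97 (z = 11.64): the cube (footprint 7.5×6.5) is included at this height (perimeter 28.00 mm); the 10×4.5 cube at (9, 0) contributes its full rectangle (perimeter 29.00 mm); Taking the first minus the rest: starting from the 7.5×6.5 cube, the 10×4.5 cube at (9, 0) misses the remaining region (no effect) — boundary = 28.00 mm; the cylinder at (5.5, 6.5) does not reach this height (z outside [14, 33.5]); Combining (union): only that combined region is present, so the union is just that shape — boundary = 28.00 mm. So its perimeter = 28.00 mm. Layer 175 is larger (46.59 vs 28.00 mm).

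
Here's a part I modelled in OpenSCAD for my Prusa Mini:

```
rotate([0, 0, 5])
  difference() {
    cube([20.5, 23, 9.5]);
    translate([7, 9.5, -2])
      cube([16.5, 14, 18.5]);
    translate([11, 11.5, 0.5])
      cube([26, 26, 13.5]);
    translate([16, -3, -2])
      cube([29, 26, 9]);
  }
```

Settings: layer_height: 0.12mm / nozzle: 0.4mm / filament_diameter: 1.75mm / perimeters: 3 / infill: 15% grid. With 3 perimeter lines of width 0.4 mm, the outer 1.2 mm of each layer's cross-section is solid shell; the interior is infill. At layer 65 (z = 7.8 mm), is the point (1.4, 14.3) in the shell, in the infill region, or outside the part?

At z = 7.8 mm: the cube is present — its section is the full 20.5×23 rectangle; the cube at (7, 9.5) is present — its section is the full 16.5×14 rectangle; the 26×26 cube at (11, 11.5) contributes its full rectangle; the cube at (16, -3) does not reach this height (z outside [-2, 7]); Subtracting the remaining from the first: starting from the 20.5×23 cube, the 16.5×14 cube at (7, 9.5) partially overlaps it — only the 182.25 mm² overlap (of its 231.00 mm²) is removed, clipping the outline; the 26×26 cube at (11, 11.5) misses the remaining region (no effect) — 1 connected region; (whole slice rotated 5° about Z — lengths, areas and connectivity unchanged). Overall, the cross-section is a single solid region. Undo the 5° rotation: the query point maps to (2.641, 14.124) in the un-rotated model frame. The nearest boundary edge runs (0.00, 0.00)→(0.00, 23.00); distance from the point to it = 2.64 mm. The point is inside the cross-section and 2.64 mm from the nearest boundary — more than the 1.2 mm shell width (3 × 0.4), so it's in the infill interior.

infill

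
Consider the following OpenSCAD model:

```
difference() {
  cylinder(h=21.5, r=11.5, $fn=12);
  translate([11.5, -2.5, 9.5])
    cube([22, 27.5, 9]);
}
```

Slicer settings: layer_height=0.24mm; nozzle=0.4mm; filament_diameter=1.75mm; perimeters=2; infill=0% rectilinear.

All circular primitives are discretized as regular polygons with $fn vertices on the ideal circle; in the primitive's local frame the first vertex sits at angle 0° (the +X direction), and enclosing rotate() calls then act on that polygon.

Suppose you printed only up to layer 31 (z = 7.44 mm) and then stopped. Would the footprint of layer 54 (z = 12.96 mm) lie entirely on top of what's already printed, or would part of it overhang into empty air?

Compare the two slices. At z = 7.44: the cylinder: section is a regular 12-gon, circumradius r=11.5 (area = (12/2)·11.500²·sin(360°/12) = 396.75 mm²); the cube at (11.5, -2.5) is absent (z outside [9.5, 18.5]); Subtracting the remaining from the first: none of the subtracted shapes is present at this height, so the r=11.5 cylinder is unchanged — area = 396.75 mm². At z = 12.96: the r=11.5 cylinder gives a regular 12-gon of circumradius 11.5 (constant along its height) (area = (12/2)·11.500²·sin(360°/12) = 396.75 mm²); the 22×27.5 cube at (11.5, -2.5) contributes its full rectangle (area 605.00 mm²); Taking the first minus the rest: starting from the r=11.5 cylinder (396.75 mm²), the 22×27.5 cube at (11.5, -2.5) misses the remaining region (no effect) — area = 396.75 mm². Checking containment: the cross-section at z = 12.96 is a subset of the cross-section at z = 7.44.

entirely on top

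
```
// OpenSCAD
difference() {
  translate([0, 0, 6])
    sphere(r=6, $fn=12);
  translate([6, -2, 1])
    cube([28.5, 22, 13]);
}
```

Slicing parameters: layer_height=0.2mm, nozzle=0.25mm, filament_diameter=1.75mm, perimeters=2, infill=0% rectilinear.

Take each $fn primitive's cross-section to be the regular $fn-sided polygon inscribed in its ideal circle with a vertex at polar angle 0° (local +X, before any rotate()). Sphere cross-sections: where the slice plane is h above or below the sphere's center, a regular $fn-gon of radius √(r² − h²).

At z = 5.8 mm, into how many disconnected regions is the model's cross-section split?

At z = 5.8 mm: the r=6 sphere slices to a regular 12-gon of circumradius 5.997 (√(r²−h²) with h=0.2 from center); the cube at (6, -2) is present — its section is the full 28.5×22 rectangle; Subtracting the remaining from the first: starting from the r=6 sphere, the 28.5×22 cube at (6, -2) misses the remaining region (no effect) — 1 connected region. The result has 1 disconnected region.

1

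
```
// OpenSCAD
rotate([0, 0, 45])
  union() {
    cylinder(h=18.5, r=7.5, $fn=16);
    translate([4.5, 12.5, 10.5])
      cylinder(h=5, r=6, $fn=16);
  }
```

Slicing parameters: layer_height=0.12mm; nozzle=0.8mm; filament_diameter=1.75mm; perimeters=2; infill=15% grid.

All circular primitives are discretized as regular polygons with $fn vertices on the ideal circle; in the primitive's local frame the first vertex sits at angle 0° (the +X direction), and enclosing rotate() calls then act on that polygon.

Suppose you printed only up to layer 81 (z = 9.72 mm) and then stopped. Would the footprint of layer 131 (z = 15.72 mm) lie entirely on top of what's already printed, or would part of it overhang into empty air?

entirely on top

Compare the two slices. At z = 9.72: the cylinder: section is a regular 16-gon, circumradius r=7.5 (area = (16/2)·7.500²·sin(360°/16) = 172.21 mm²); the cylinder at (4.5, 12.5) is not intersected at this z (z outside [10.5, 15.5]); Taking the union: only the r=7.5 cylinder is present, so the union is just that shape — area = 172.21 mm²; (rotated 45° about Z; rotation is an isometry so areas/perimeters/island counts are preserved). At z = 15.72: the cylinder: section is a regular 16-gon, circumradius r=7.5 (area = (16/2)·7.500²·sin(360°/16) = 172.21 mm²); the cylinder at (4.5, 12.5) is absent (z outside [10.5, 15.5]); Taking the union: only the r=7.5 cylinder is present, so the union is just that shape — area = 172.21 mm²; (rotated 45° about Z; rotation is an isometry so areas/perimeters/island counts are preserved). Checking containment: the cross-section at z = 15.72 is a subset of the cross-section at z = 9.72.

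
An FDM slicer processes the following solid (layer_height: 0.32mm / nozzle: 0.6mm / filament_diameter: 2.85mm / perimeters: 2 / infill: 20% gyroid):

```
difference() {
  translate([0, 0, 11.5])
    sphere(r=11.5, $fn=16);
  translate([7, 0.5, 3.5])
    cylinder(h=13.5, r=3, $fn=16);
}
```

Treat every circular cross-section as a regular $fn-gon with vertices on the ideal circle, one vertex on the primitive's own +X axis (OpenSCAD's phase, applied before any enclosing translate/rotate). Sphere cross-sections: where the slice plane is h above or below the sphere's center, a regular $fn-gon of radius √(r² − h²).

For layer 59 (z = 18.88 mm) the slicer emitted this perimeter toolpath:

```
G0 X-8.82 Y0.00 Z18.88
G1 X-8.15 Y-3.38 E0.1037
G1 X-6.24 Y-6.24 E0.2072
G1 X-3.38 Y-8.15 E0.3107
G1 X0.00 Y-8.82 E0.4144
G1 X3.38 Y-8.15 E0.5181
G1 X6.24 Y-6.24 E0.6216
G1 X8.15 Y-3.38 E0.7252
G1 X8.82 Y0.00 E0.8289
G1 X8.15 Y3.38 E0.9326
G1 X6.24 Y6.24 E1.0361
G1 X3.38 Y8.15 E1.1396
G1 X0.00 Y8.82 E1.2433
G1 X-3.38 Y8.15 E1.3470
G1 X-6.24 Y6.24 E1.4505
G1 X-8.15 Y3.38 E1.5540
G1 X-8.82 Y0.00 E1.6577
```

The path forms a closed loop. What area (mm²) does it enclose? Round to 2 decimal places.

238.31 mm²

Apply the shoelace formula to the sequence of (X, Y) vertices; enclosed area = 238.31 mm².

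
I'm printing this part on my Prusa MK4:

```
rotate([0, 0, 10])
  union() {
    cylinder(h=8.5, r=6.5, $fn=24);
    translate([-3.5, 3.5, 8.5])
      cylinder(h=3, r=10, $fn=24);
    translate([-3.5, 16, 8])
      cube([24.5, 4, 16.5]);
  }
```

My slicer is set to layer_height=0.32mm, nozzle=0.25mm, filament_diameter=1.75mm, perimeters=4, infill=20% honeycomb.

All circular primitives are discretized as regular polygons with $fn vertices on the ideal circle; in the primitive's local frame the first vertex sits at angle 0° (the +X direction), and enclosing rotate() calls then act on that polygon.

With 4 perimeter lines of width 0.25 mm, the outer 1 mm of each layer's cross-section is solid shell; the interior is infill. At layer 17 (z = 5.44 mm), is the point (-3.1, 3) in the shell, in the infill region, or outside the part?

infill

At z = 5.44 mm: the r=6.5 cylinder contributes a regular 24-gon of circumradius 6.5; the cylinder at (-3.5, 3.5) is absent (z outside [8.5, 11.5]); the cube at (-3.5, 16) is absent (z outside [8, 24.5]); Taking the union: only the r=6.5 cylinder is present, so the union is just that shape — 1 connected region; (rotated 10° about Z; rotation is an isometry so areas/perimeters/island counts are preserved). Overall, the cross-section is a single solid region. Undo the 10° rotation: the query point maps to (-2.532, 3.493) in the un-rotated model frame. The nearest boundary edge runs (-3.25, 5.63)→(-4.60, 4.60); distance from the point to it = 2.13 mm. The point is inside the cross-section and 2.13 mm from the nearest boundary — more than the 1 mm shell width (4 × 0.25), so it's in the infill interior.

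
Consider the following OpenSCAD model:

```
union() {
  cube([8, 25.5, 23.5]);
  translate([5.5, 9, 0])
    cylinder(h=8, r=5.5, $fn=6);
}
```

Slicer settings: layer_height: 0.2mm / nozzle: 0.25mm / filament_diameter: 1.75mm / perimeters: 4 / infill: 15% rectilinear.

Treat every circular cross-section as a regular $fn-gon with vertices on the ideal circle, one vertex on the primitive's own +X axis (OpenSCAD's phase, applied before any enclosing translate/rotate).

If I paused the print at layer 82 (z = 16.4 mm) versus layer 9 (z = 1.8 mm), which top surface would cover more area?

layer 9 (z = 1.8 mm)

Layer 82 (z = 16.4): the cube is present — its section is the full 8×25.5 rectangle (area 204.00 mm²); the cylinder at (5.5, 9) is absent (z outside [0, 8]); Merging all regions: only the 8×25.5 cube is present, so the union is just that shape — area = 204.00 mm². So its area = 204.00 mm². Layer 9 (z = 1.8): the cube is present — its section is the full 8×25.5 rectangle (area 204.00 mm²); the r=5.5 cylinder at (5.5, 9) contributes a regular 6-gon of circumradius 5.5 (area = (6/2)·5.500²·sin(360°/6) = 78.59 mm²); Merging all regions: the regions partially overlap — summed areas 282.59 mm² minus the doubly-counted overlap 63.11 mm² gives 219.48 mm² — area = 219.48 mm². So its area = 219.48 mm². Layer 9 is larger (219.48 vs 204.00 mm²).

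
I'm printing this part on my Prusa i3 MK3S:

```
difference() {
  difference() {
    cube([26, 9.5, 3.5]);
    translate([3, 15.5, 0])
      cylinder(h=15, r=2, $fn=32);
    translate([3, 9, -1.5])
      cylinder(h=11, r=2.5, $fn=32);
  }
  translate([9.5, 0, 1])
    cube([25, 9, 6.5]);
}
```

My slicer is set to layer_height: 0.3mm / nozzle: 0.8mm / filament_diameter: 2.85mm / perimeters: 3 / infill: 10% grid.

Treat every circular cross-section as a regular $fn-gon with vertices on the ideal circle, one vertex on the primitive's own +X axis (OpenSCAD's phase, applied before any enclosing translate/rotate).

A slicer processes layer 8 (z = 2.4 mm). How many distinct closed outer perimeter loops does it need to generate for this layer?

1

At z = 2.4 mm: the cube (footprint 26×9.5) is included at this height; the r=2 cylinder at (3, 15.5) gives a regular 32-gon of circumradius 2 (constant along its height); the r=2.5 cylinder at (3, 9) gives a regular 32-gon of circumradius 2.5 (constant along its height); Subtracting the remaining from the first: starting from the 26×9.5 cube, the r=2 cylinder at (3, 15.5) misses the remaining region (no effect); the r=2.5 cylinder at (3, 9) partially overlaps it — only the 12.23 mm² overlap (of its 19.51 mm²) is removed, clipping the outline — 1 connected region; the cube at (9.5, 0) (footprint 25×9) is included at this height; After the difference (first − rest): starting from the result so far, the 25×9 cube at (9.5, 0) partially overlaps it — only the 148.50 mm² overlap (of its 225.00 mm²) is removed, clipping the outline — 1 connected region. The result has 1 disconnected region.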